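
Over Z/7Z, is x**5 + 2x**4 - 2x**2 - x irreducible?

Write h(x) = x**5 + 2x**4 - 2x**2 - x.
Check for roots in Z/7Z: h(0) = 0 → root; h(1) = 0 → root; h(2) = 5; h(3) = 6; h(4) = 2; h(5) = 1; h(6) = 0 → root.
h(0) = 0, so (x) divides h(x); h is reducible.

No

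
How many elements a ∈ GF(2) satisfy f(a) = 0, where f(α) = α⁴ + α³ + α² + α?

Evaluate at each of the 2 elements of GF(2):
f(0) = 0 → root; f(1) = 0 → root.
Roots: {0, 1}.

2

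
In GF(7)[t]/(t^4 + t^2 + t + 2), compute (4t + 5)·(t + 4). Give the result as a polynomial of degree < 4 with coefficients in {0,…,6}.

4t^2 + 6

Multiply in GF(7)[t]: (4t + 5)·(t + 4) = 4t^2 + 6.
Reduced: 4t^2 + 6.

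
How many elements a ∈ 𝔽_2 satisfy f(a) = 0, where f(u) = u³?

Evaluate at each of the 2 elements of 𝔽_2:
f(0) = 0 → root; f(1) = 1.
Roots: {0}.

1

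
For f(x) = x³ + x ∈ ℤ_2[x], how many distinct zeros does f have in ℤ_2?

Evaluate at each of the 2 elements of ℤ_2:
f(0) = 0 → root; f(1) = 0 → root.
Roots: {0, 1}.

2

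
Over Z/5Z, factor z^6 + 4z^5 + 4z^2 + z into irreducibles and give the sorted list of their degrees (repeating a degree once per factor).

Write g(z) = z^6 + 4z^5 + 4z^2 + z.
Roots in Z/5Z: g(0) = 0 → root; g(1) = 0 → root; g(2) = 0 → root; g(3) = 0 → root; g(4) = 0 → root.
Linear factors from roots: (z), (z + 4), (z + 3), (z + 2), (z + 1).
Complete factorization: g(z) = (z)·(z + 1)·(z + 2)·(z + 3)·(z + 4)^2.
Factor degrees with multiplicity: 1 + 1 + 1 + 1 + 1 + 1 = 6.

1, 1, 1, 1, 1, 1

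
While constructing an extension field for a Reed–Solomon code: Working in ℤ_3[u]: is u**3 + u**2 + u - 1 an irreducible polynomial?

Yes

Write f(u) = u**3 + u**2 + u - 1.
Check for roots in ℤ_3: f(0) = 2; f(1) = 2; f(2) = 1.
No roots. A degree-3 polynomial over a field with no linear factor is irreducible.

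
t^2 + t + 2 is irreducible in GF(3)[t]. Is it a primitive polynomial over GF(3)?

Yes

Write f(t) = t^2 + t + 2.
|GF(3^2)^×| = 3^2 − 1 = 8. Prime factorization: 8 = 2^3.
f is primitive ⇔ t has order 8 in GF(3)[t]/(f), i.e. t^(8/q) ≠ 1 for each prime q | 8.
t^(4) mod f = 2.
None equal 1, so t has full order 8; f is primitive.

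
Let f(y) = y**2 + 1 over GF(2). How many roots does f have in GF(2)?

Evaluate at each of the 2 elements of GF(2):
f(0) = 1; f(1) = 0 → root.
Roots: {1}.

1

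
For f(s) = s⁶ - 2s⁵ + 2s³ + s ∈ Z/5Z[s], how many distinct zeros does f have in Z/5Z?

3

Evaluate at each of the 5 elements of Z/5Z:
f(0) = 0 → root; f(1) = 2; f(2) = 3; f(3) = 0 → root; f(4) = 0 → root.
Roots: {0, 3, 4}.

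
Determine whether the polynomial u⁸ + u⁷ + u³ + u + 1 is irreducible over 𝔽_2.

Yes

Write m(u) = u⁸ + u⁷ + u³ + u + 1.
Check for roots in 𝔽_2: m(0) = 1; m(1) = 1.
No roots, so no linear factors.
Monic irreducibles of degree 2 over GF(2): u² + u + 1.
None of them divide m (all give nonzero remainder).
Monic irreducibles of degree 3 over GF(2): u³ + u + 1, u³ + u² + 1.
None of them divide m (all give nonzero remainder).
Monic irreducibles of degree 4 over GF(2): u⁴ + u + 1, u⁴ + u³ + 1, u⁴ + u³ + u² + u + 1.
None of them divide m (all give nonzero remainder).
No irreducible factor of degree ≤ 4 exists, so m is irreducible over GF(2).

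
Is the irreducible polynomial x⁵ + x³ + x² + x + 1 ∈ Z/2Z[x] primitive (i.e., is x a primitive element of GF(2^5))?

Write f(x) = x⁵ + x³ + x² + x + 1.
|GF(2^5)^×| = 2^5 − 1 = 31. Prime factorization: 31 = 31.
f is primitive ⇔ x has order 31 in GF(2)[x]/(f), i.e. x^(31/q) ≠ 1 for each prime q | 31.
x^(1) mod f = x.
None equal 1, so x has full order 31; f is primitive.

Yes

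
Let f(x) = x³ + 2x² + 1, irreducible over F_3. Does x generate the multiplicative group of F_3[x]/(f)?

|GF(3^3)^×| = 3^3 − 1 = 26. Prime factorization: 26 = 2·13.
f is primitive ⇔ x has order 26 in GF(3)[x]/(f), i.e. x^(26/q) ≠ 1 for each prime q | 26.
x^(13) mod f = 2.
x^(2) mod f = x².
None equal 1, so x has full order 26; f is primitive.

Yes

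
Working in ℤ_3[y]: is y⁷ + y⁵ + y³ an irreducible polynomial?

No

Write h(y) = y⁷ + y⁵ + y³.
Check for roots in ℤ_3: h(0) = 0 → root; h(1) = 0 → root; h(2) = 0 → root.
h(0) = 0, so (y) divides h(y); h is reducible.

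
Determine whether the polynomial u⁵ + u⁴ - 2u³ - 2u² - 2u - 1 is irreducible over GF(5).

Write m(u) = u⁵ + u⁴ - 2u³ - 2u² - 2u - 1.
Check for roots in GF(5): m(0) = 4; m(1) = 0 → root; m(2) = 4; m(3) = 0 → root; m(4) = 1.
m(1) = 0, so (u − 1) divides m(u); m is reducible.

No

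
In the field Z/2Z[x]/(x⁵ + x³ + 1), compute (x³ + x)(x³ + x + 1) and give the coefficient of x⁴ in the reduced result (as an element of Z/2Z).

Multiply in Z/2Z[x]: (x³ + x)·(x³ + x + 1) = x⁶ + x³ + x² + x.
Reduce using x⁵ ≡ x³ + 1 (mod x⁵ + x³ + 1).
Reduced: x⁴ + x³ + x².

1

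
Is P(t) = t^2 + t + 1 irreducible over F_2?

Check for roots in F_2: P(0) = 1; P(1) = 1.
No roots. A degree-2 polynomial over a field with no linear factor is irreducible.

Yes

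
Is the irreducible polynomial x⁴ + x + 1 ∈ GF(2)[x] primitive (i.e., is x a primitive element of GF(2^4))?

Yes

Write f(x) = x⁴ + x + 1.
|GF(2^4)^×| = 2^4 − 1 = 15. Prime factorization: 15 = 3·5.
f is primitive ⇔ x has order 15 in GF(2)[x]/(f), i.e. x^(15/q) ≠ 1 for each prime q | 15.
x^(5) mod f = x² + x.
x^(3) mod f = x³.
None equal 1, so x has full order 15; f is primitive.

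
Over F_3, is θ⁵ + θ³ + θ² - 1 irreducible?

Write h(θ) = θ⁵ + θ³ + θ² - 1.
Check for roots in F_3: h(0) = 2; h(1) = 2; h(2) = 1.
No roots, so no linear factors.
Monic irreducibles of degree 2 over GF(3): θ² + 1, θ² + θ - 1, θ² - θ - 1.
None of them divide h (all give nonzero remainder).
No irreducible factor of degree ≤ 2 exists, so h is irreducible over GF(3).

Yes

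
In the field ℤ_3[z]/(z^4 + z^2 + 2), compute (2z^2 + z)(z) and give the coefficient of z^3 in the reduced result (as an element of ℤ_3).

Multiply in ℤ_3[z]: (2z^2 + z)·(z) = 2z^3 + z^2.
Reduced: 2z^3 + z^2.

2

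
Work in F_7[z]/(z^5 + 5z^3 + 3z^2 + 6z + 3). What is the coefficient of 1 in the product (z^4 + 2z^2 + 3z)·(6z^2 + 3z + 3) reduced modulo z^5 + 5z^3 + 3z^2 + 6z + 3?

5

Multiply in F_7[z]: (z^4 + 2z^2 + 3z)·(6z^2 + 3z + 3) = 6z^6 + 3z^5 + z^4 + 3z^3 + z^2 + 2z.
Reduce using z^5 ≡ 2z^3 + 4z^2 + z + 4 (mod z^5 + 5z^3 + 3z^2 + 6z + 3).
Reduced: 6z^4 + 5z^3 + 5z^2 + z + 5.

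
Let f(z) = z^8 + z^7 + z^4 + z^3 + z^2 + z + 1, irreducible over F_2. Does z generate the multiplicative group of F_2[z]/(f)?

|GF(2^8)^×| = 2^8 − 1 = 255. Prime factorization: 255 = 3·5·17.
f is primitive ⇔ z has order 255 in GF(2)[z]/(f), i.e. z^(255/q) ≠ 1 for each prime q | 255.
z^(85) mod f = z^7 + z^6 + z^5 + z^4 + z^3 + z + 1.
z^(51) mod f = 1
z^(15) mod f = z^7 + z^6 + z^5 + z^4 + 1.
Since z^(51) = 1, the order of z divides 51 < 255; not primitive.

No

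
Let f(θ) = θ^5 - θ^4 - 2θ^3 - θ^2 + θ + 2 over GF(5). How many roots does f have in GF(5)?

Evaluate at each of the 5 elements of GF(5):
f(0) = 2; f(1) = 0 → root; f(2) = 0 → root; f(3) = 4; f(4) = 0 → root.
Roots: {1, 2, 4}.

3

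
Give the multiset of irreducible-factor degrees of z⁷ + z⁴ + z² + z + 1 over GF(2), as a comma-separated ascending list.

Write f(z) = z⁷ + z⁴ + z² + z + 1.
Roots in GF(2): f(0) = 1; f(1) = 1.
Complete factorization: f(z) = (z² + z + 1)^2·(z³ + z + 1).
Factor degrees with multiplicity: 2 + 2 + 3 = 7.

2, 2, 3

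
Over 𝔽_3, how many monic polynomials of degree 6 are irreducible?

The number of monic irreducibles of degree 6 over GF(3) is (1/6)·Σ_{d∣6} μ(6/d) 3^d.
Divisors of 6: 1, 2, 3, 6; μ(6/d) for each: 1, -1, -1, 1.
Σ = 3^1 − 3^2 − 3^3 + 3^6 = 696.
N = 696/6 = 116.

116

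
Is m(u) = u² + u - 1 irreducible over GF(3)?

Yes

Check for roots in GF(3): m(0) = 2; m(1) = 1; m(2) = 2.
No roots. A degree-2 polynomial over a field with no linear factor is irreducible.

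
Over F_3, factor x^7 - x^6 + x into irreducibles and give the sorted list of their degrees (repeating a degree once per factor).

Write f(x) = x^7 - x^6 + x.
Roots in F_3: f(0) = 0 → root; f(1) = 1; f(2) = 0 → root.
Linear factors from roots: (x), (x + 1).
Complete factorization: f(x) = (x)·(x + 1)·(x^2 - x - 1)·(x^3 - x^2 - x - 1).
Factor degrees with multiplicity: 1 + 1 + 2 + 3 = 7.

1, 1, 2, 3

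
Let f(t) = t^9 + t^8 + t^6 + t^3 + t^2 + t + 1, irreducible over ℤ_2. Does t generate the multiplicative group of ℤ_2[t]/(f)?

|GF(2^9)^×| = 2^9 − 1 = 511. Prime factorization: 511 = 7·73.
f is primitive ⇔ t has order 511 in GF(2)[t]/(f), i.e. t^(511/q) ≠ 1 for each prime q | 511.
t^(73) mod f = t^7 + t^5 + t^4 + t^2.
t^(7) mod f = t^7.
None equal 1, so t has full order 511; f is primitive.

Yes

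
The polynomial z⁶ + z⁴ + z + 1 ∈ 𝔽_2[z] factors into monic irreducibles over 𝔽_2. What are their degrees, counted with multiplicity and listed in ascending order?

Write h(z) = z⁶ + z⁴ + z + 1.
Roots in 𝔽_2: h(0) = 1; h(1) = 0 → root.
Linear factors from roots: (z + 1).
Complete factorization: h(z) = (z + 1)·(z² + z + 1)·(z³ + z + 1).
Factor degrees with multiplicity: 1 + 2 + 3 = 6.

1, 2, 3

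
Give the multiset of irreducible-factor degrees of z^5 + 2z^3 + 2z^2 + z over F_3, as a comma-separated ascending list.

Write g(z) = z^5 + 2z^3 + 2z^2 + z.
Roots in F_3: g(0) = 0 → root; g(1) = 0 → root; g(2) = 1.
Linear factors from roots: (z), (z + 2).
Complete factorization: g(z) = (z)·(z + 2)·(z^3 + z^2 + 2).
Factor degrees with multiplicity: 1 + 1 + 3 = 5.

1, 1, 3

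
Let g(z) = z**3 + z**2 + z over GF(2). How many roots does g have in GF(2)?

1

Evaluate at each of the 2 elements of GF(2):
g(0) = 0 → root; g(1) = 1.
Roots: {0}.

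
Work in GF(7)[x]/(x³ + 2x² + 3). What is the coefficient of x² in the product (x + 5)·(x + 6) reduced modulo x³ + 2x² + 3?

1

Multiply in GF(7)[x]: (x + 5)·(x + 6) = x² + 4x + 2.
Reduced: x² + 4x + 2.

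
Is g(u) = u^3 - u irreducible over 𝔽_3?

Check for roots in 𝔽_3: g(0) = 0 → root; g(1) = 0 → root; g(2) = 0 → root.
g(0) = 0, so (u) divides g(u); g is reducible.

No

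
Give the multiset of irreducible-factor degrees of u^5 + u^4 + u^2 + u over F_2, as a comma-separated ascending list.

Write h(u) = u^5 + u^4 + u^2 + u.
Roots in F_2: h(0) = 0 → root; h(1) = 0 → root.
Linear factors from roots: (u), (u + 1).
Complete factorization: h(u) = (u)·(u + 1)^2·(u^2 + u + 1).
Factor degrees with multiplicity: 1 + 1 + 1 + 2 = 5.

1, 1, 1, 2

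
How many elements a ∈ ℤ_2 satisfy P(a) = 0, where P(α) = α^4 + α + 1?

Evaluate at each of the 2 elements of ℤ_2:
P(0) = 1; P(1) = 1.
No element is a root.

0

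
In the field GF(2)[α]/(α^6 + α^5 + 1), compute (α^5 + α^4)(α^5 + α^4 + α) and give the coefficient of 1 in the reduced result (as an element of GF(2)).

1

Multiply in GF(2)[α]: (α^5 + α^4)·(α^5 + α^4 + α) = α^10 + α^8 + α^6 + α^5.
Reduce using α^6 ≡ α^5 + 1 (mod α^6 + α^5 + 1).
Reduced: α^4 + α^3 + 1.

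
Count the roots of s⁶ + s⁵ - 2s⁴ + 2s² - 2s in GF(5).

Write h(s) = s⁶ + s⁵ - 2s⁴ + 2s² - 2s.
Evaluate at each of the 5 elements of GF(5):
h(0) = 0 → root; h(1) = 0 → root; h(2) = 3; h(3) = 2; h(4) = 2.
Roots: {0, 1}.

2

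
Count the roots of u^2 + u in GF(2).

2

Write f(u) = u^2 + u.
Evaluate at each of the 2 elements of GF(2):
f(0) = 0 → root; f(1) = 0 → root.
Roots: {0, 1}.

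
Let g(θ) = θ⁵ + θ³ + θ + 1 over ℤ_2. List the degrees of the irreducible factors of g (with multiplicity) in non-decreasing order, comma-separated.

Roots in ℤ_2: g(0) = 1; g(1) = 0 → root.
Linear factors from roots: (θ + 1).
Complete factorization: g(θ) = (θ + 1)·(θ⁴ + θ³ + 1).
Factor degrees with multiplicity: 1 + 4 = 5.

1, 4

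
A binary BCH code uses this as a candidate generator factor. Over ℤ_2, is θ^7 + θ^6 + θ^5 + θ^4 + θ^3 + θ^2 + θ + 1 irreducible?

No

Write h(θ) = θ^7 + θ^6 + θ^5 + θ^4 + θ^3 + θ^2 + θ + 1.
Check for roots in ℤ_2: h(0) = 1; h(1) = 0 → root.
h(1) = 0, so (θ − 1) divides h(θ); h is reducible.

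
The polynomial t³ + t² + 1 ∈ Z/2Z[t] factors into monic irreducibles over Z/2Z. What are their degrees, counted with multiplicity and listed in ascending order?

Write f(t) = t³ + t² + 1.
Roots in Z/2Z: f(0) = 1; f(1) = 1.
Complete factorization: f(t) = (t³ + t² + 1).
Factor degrees with multiplicity: 3 = 3.

3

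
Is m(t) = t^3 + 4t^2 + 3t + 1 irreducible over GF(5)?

Yes

Check for roots in GF(5): m(0) = 1; m(1) = 4; m(2) = 1; m(3) = 3; m(4) = 1.
No roots. A degree-3 polynomial over a field with no linear factor is irreducible.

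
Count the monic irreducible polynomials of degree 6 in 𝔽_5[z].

The number of monic irreducibles of degree 6 over GF(5) is (1/6)·Σ_{d∣6} μ(6/d) 5^d.
Divisors of 6: 1, 2, 3, 6; μ(6/d) for each: 1, -1, -1, 1.
Σ = 5^1 − 5^2 − 5^3 + 5^6 = 15480.
N = 15480/6 = 2580.

2580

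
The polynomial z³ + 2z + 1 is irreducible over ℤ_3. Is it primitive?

Write f(z) = z³ + 2z + 1.
|GF(3^3)^×| = 3^3 − 1 = 26. Prime factorization: 26 = 2·13.
f is primitive ⇔ z has order 26 in GF(3)[z]/(f), i.e. z^(26/q) ≠ 1 for each prime q | 26.
z^(13) mod f = 2.
z^(2) mod f = z².
None equal 1, so z has full order 26; f is primitive.

Yes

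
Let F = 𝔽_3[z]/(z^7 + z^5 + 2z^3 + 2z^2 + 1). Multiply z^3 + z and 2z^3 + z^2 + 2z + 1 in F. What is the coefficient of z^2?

2

Multiply in 𝔽_3[z]: (z^3 + z)·(2z^3 + z^2 + 2z + 1) = 2z^6 + z^5 + z^4 + 2z^3 + 2z^2 + z.
Reduced: 2z^6 + z^5 + z^4 + 2z^3 + 2z^2 + z.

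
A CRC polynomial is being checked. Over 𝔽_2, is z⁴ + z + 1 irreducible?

Write g(z) = z⁴ + z + 1.
Check for roots in 𝔽_2: g(0) = 1; g(1) = 1.
No roots, so no linear factors.
Monic irreducibles of degree 2 over GF(2): z² + z + 1.
None of them divide g (all give nonzero remainder).
No irreducible factor of degree ≤ 2 exists, so g is irreducible over GF(2).

Yes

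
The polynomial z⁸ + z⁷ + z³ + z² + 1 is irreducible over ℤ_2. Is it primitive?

Write f(z) = z⁸ + z⁷ + z³ + z² + 1.
|GF(2^8)^×| = 2^8 − 1 = 255. Prime factorization: 255 = 3·5·17.
f is primitive ⇔ z has order 255 in GF(2)[z]/(f), i.e. z^(255/q) ≠ 1 for each prime q | 255.
z^(85) mod f = z⁶ + z³ + z² + z.
z^(51) mod f = z⁵ + z⁴ + z² + 1.
z^(15) mod f = z⁷ + z⁶ + z⁴ + z³.
None equal 1, so z has full order 255; f is primitive.

Yes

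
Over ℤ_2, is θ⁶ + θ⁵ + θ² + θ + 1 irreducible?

Yes

Write f(θ) = θ⁶ + θ⁵ + θ² + θ + 1.
Check for roots in ℤ_2: f(0) = 1; f(1) = 1.
No roots, so no linear factors.
Monic irreducibles of degree 2 over GF(2): θ² + θ + 1.
None of them divide f (all give nonzero remainder).
Monic irreducibles of degree 3 over GF(2): θ³ + θ + 1, θ³ + θ² + 1.
None of them divide f (all give nonzero remainder).
No irreducible factor of degree ≤ 3 exists, so f is irreducible over GF(2).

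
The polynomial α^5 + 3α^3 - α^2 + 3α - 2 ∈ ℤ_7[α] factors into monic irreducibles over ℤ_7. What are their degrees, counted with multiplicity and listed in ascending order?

1, 1, 1, 2

Write h(α) = α^5 + 3α^3 - α^2 + 3α - 2.
Linear factors from roots: (α - 2), (α - 3).
Complete factorization: h(α) = (α - 2)·(α - 3)^2·(α^2 + α - 3).
Factor degrees with multiplicity: 1 + 1 + 1 + 2 = 5.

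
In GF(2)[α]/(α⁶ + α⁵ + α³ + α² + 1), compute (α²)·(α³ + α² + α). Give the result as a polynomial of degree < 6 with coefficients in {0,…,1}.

α^5 + α^4 + α^3

Multiply in GF(2)[α]: (α²)·(α³ + α² + α) = α⁵ + α⁴ + α³.
Reduced: α⁵ + α⁴ + α³.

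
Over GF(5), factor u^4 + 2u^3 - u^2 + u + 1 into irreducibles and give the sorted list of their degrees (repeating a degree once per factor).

1, 3

Write g(u) = u^4 + 2u^3 - u^2 + u + 1.
Roots in GF(5): g(0) = 1; g(1) = 4; g(2) = 1; g(3) = 0 → root; g(4) = 3.
Linear factors from roots: (u + 2).
Complete factorization: g(u) = (u + 2)·(u^3 - u - 2).
Factor degrees with multiplicity: 1 + 3 = 4.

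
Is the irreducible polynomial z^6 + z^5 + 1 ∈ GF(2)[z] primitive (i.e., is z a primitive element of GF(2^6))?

Write f(z) = z^6 + z^5 + 1.
|GF(2^6)^×| = 2^6 − 1 = 63. Prime factorization: 63 = 3^2·7.
f is primitive ⇔ z has order 63 in GF(2)[z]/(f), i.e. z^(63/q) ≠ 1 for each prime q | 63.
z^(21) mod f = z^5 + z^4 + z^3 + 1.
z^(9) mod f = z^5 + z^3 + z^2 + z + 1.
None equal 1, so z has full order 63; f is primitive.

Yes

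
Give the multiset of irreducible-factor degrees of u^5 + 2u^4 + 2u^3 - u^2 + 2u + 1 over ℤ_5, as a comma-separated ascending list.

Write h(u) = u^5 + 2u^4 + 2u^3 - u^2 + 2u + 1.
Roots in ℤ_5: h(0) = 1; h(1) = 2; h(2) = 1; h(3) = 2; h(4) = 2.
Complete factorization: h(u) = (u^5 + 2u^4 + 2u^3 - u^2 + 2u + 1).
Factor degrees with multiplicity: 5 = 5.

5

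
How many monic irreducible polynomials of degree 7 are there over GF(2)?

18

Gauss's count: N_{2}(7) = (1/7) Σ_{d|7} μ(7/d)·2^d.
Divisors of 7: 1, 7; μ(7/d) for each: -1, 1.
Σ = − 2^1 + 2^7 = 126.
N = 126/7 = 18.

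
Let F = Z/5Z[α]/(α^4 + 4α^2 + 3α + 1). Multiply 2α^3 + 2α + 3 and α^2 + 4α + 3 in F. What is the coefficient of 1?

Multiply in Z/5Z[α]: (2α^3 + 2α + 3)·(α^2 + 4α + 3) = 2α^5 + 3α^4 + 3α^3 + α^2 + 3α + 4.
Reduce using α^4 ≡ α^2 + 2α + 4 (mod α^4 + 4α^2 + 3α + 1).
Reduced: 3α^2 + 2α + 1.

1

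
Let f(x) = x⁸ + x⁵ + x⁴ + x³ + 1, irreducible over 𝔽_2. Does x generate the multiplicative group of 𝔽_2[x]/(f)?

No

|GF(2^8)^×| = 2^8 − 1 = 255. Prime factorization: 255 = 3·5·17.
f is primitive ⇔ x has order 255 in GF(2)[x]/(f), i.e. x^(255/q) ≠ 1 for each prime q | 255.
x^(85) mod f = 1
x^(51) mod f = 1
x^(15) mod f = x⁶ + x³ + x² + x.
Since x^(85) = 1, the order of x divides 85 < 255; not primitive.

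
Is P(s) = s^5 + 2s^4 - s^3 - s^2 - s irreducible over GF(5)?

No

Check for roots in GF(5): P(0) = 0 → root; P(1) = 0 → root; P(2) = 0 → root; P(3) = 1; P(4) = 2.
P(0) = 0, so (s) divides P(s); P is reducible.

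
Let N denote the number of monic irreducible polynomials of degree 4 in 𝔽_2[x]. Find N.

3

The number of monic irreducibles of degree 4 over GF(2) is (1/4)·Σ_{d∣4} μ(4/d) 2^d.
Divisors of 4: 1, 2, 4; μ(4/d) for each: 0, -1, 1.
Σ = − 2^2 + 2^4 = 12.
N = 12/4 = 3.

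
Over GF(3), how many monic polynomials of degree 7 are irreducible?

x^(3^7) − x is the product of all monic irreducibles of degree dividing 7; Möbius inversion gives N = (1/7) Σ μ(7/d)·3^d.
Divisors of 7: 1, 7; μ(7/d) for each: -1, 1.
Σ = − 3^1 + 3^7 = 2184.
N = 2184/7 = 312.

312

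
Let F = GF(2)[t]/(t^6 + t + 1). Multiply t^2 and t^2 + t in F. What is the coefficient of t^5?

Multiply in GF(2)[t]: (t^2)·(t^2 + t) = t^4 + t^3.
Reduced: t^4 + t^3.

0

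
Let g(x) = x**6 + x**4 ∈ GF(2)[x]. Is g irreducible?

No

Check for roots in GF(2): g(0) = 0 → root; g(1) = 0 → root.
g(0) = 0, so (x) divides g(x); g is reducible.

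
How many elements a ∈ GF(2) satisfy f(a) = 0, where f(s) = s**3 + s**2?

Evaluate at each of the 2 elements of GF(2):
f(0) = 0 → root; f(1) = 0 → root.
Roots: {0, 1}.

2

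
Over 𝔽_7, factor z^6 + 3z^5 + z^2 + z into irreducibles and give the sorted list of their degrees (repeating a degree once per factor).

1, 1, 4

Write f(z) = z^6 + 3z^5 + z^2 + z.
Linear factors from roots: (z), (z + 4).
Complete factorization: f(z) = (z)·(z + 4)·(z^4 + 6z^3 + 4z^2 + 5z + 2).
Factor degrees with multiplicity: 1 + 1 + 4 = 6.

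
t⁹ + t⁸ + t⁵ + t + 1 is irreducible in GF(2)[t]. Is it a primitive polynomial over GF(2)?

Write f(t) = t⁹ + t⁸ + t⁵ + t + 1.
|GF(2^9)^×| = 2^9 − 1 = 511. Prime factorization: 511 = 7·73.
f is primitive ⇔ t has order 511 in GF(2)[t]/(f), i.e. t^(511/q) ≠ 1 for each prime q | 511.
t^(73) mod f = t⁸ + t⁵ + t⁴ + t³.
t^(7) mod f = t⁷.
None equal 1, so t has full order 511; f is primitive.

Yes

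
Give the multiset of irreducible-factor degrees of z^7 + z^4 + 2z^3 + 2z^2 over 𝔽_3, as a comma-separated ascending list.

1, 1, 1, 1, 1, 2

Write f(z) = z^7 + z^4 + 2z^3 + 2z^2.
Roots in 𝔽_3: f(0) = 0 → root; f(1) = 0 → root; f(2) = 0 → root.
Linear factors from roots: (z), (z + 2), (z + 1).
Complete factorization: f(z) = (z + 1)·(z)^2·(z + 2)^2·(z^2 + z + 2).
Factor degrees with multiplicity: 1 + 1 + 1 + 1 + 1 + 2 = 7.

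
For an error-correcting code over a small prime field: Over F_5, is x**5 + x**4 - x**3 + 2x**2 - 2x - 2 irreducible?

Yes

Write f(x) = x**5 + x**4 - x**3 + 2x**2 - 2x - 2.
Check for roots in F_5: f(0) = 3; f(1) = 4; f(2) = 2; f(3) = 2; f(4) = 3.
No roots, so no linear factors.
Degree-2 irreducible divisors: test the 10 monic irreducibles of degree 2 over GF(5).
None of them divide f (all give nonzero remainder).
No irreducible factor of degree ≤ 2 exists, so f is irreducible over GF(5).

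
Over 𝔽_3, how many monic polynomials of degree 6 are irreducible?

By the necklace-counting formula, N_3(6) = (1/6) Σ_{d|6} μ(6/d)·3^d.
Divisors of 6: 1, 2, 3, 6; μ(6/d) for each: 1, -1, -1, 1.
Σ = 3^1 − 3^2 − 3^3 + 3^6 = 696.
N = 696/6 = 116.

116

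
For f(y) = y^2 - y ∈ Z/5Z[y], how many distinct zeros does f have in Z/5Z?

Evaluate at each of the 5 elements of Z/5Z:
f(0) = 0 → root; f(1) = 0 → root; f(2) = 2; f(3) = 1; f(4) = 2.
Roots: {0, 1}.

2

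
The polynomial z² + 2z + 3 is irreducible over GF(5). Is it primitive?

Write f(z) = z² + 2z + 3.
|GF(5^2)^×| = 5^2 − 1 = 24. Prime factorization: 24 = 2^3·3.
f is primitive ⇔ z has order 24 in GF(5)[z]/(f), i.e. z^(24/q) ≠ 1 for each prime q | 24.
z^(12) mod f = 4.
z^(8) mod f = 4z + 1.
None equal 1, so z has full order 24; f is primitive.

Yes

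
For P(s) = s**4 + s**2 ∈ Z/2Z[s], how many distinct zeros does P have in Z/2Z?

2

Evaluate at each of the 2 elements of Z/2Z:
P(0) = 0 → root; P(1) = 0 → root.
Roots: {0, 1}.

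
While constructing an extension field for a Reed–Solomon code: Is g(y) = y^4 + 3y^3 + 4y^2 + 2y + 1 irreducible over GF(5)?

No

Check for roots in GF(5): g(0) = 1; g(1) = 1; g(2) = 1; g(3) = 0 → root; g(4) = 1.
g(3) = 0, so (y − 3) divides g(y); g is reducible.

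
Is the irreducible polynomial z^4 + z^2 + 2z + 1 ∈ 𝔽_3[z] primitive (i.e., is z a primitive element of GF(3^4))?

No

Write f(z) = z^4 + z^2 + 2z + 1.
|GF(3^4)^×| = 3^4 − 1 = 80. Prime factorization: 80 = 2^4·5.
f is primitive ⇔ z has order 80 in GF(3)[z]/(f), i.e. z^(80/q) ≠ 1 for each prime q | 80.
z^(40) mod f = 1
z^(16) mod f = 2z^3 + 2.
Since z^(40) = 1, the order of z divides 40 < 80; not primitive.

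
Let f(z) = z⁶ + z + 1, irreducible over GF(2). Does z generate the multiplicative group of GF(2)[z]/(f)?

|GF(2^6)^×| = 2^6 − 1 = 63. Prime factorization: 63 = 3^2·7.
f is primitive ⇔ z has order 63 in GF(2)[z]/(f), i.e. z^(63/q) ≠ 1 for each prime q | 63.
z^(21) mod f = z⁵ + z⁴ + z³ + z + 1.
z^(9) mod f = z⁴ + z³.
None equal 1, so z has full order 63; f is primitive.

Yes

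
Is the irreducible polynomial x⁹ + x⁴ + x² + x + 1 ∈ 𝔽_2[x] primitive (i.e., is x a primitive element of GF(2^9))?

Write f(x) = x⁹ + x⁴ + x² + x + 1.
|GF(2^9)^×| = 2^9 − 1 = 511. Prime factorization: 511 = 7·73.
f is primitive ⇔ x has order 511 in GF(2)[x]/(f), i.e. x^(511/q) ≠ 1 for each prime q | 511.
x^(73) mod f = 1
x^(7) mod f = x⁷.
Since x^(73) = 1, the order of x divides 73 < 511; not primitive.

No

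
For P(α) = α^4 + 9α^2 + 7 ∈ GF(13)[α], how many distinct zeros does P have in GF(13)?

Evaluate at each of the 13 elements of GF(13):
P(0) = 7; P(1) = 4; P(2) = 7; P(3) = 0 → root; P(4) = 4; P(5) = 12; P(6) = 2; P(7) = 2; P(8) = 12; P(9) = 4; P(10) = 0 → root; P(11) = 7; P(12) = 4.
Roots: {3, 10}.

2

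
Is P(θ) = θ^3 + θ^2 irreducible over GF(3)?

No

Check for roots in GF(3): P(0) = 0 → root; P(1) = 2; P(2) = 0 → root.
P(0) = 0, so (θ) divides P(θ); P is reducible.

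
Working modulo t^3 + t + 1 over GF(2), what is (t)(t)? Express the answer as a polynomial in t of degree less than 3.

t^2

Multiply in GF(2)[t]: (t)·(t) = t^2.
Reduced: t^2.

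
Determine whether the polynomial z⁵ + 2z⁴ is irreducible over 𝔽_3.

Write g(z) = z⁵ + 2z⁴.
Check for roots in 𝔽_3: g(0) = 0 → root; g(1) = 0 → root; g(2) = 1.
g(0) = 0, so (z) divides g(z); g is reducible.

No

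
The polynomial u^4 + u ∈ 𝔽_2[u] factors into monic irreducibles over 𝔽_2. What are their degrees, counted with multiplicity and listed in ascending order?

Write h(u) = u^4 + u.
Roots in 𝔽_2: h(0) = 0 → root; h(1) = 0 → root.
Linear factors from roots: (u), (u + 1).
Complete factorization: h(u) = (u)·(u + 1)·(u^2 + u + 1).
Factor degrees with multiplicity: 1 + 1 + 2 = 4.

1, 1, 2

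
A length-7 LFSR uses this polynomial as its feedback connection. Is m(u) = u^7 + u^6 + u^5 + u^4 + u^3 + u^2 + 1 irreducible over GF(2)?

Check for roots in GF(2): m(0) = 1; m(1) = 1.
No roots, so no linear factors.
Monic irreducibles of degree 2 over GF(2): u^2 + u + 1.
None of them divide m (all give nonzero remainder).
Monic irreducibles of degree 3 over GF(2): u^3 + u + 1, u^3 + u^2 + 1.
None of them divide m (all give nonzero remainder).
No irreducible factor of degree ≤ 3 exists, so m is irreducible over GF(2).

Yes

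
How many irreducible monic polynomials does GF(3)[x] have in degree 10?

Gauss's count: N_{3}(10) = (1/10) Σ_{d|10} μ(10/d)·3^d.
Divisors of 10: 1, 2, 5, 10; μ(10/d) for each: 1, -1, -1, 1.
Σ = 3^1 − 3^2 − 3^5 + 3^10 = 58800.
N = 58800/10 = 5880.

5880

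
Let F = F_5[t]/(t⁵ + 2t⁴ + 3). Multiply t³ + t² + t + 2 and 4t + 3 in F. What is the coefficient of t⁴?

4

Multiply in F_5[t]: (t³ + t² + t + 2)·(4t + 3) = 4t⁴ + 2t³ + 2t² + t + 1.
Reduced: 4t⁴ + 2t³ + 2t² + t + 1.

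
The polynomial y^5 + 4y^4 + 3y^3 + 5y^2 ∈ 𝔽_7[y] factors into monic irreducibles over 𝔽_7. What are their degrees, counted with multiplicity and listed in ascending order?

Write g(y) = y^5 + 4y^4 + 3y^3 + 5y^2.
Linear factors from roots: (y), (y + 5), (y + 4), (y + 2).
Complete factorization: g(y) = (y + 2)·(y + 4)·(y + 5)·(y)^2.
Factor degrees with multiplicity: 1 + 1 + 1 + 1 + 1 = 5.

1, 1, 1, 1, 1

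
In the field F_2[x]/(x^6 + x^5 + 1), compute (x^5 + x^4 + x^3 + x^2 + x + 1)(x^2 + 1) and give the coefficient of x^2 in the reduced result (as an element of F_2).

Multiply in F_2[x]: (x^5 + x^4 + x^3 + x^2 + x + 1)·(x^2 + 1) = x^7 + x^6 + x + 1.
Reduce using x^6 ≡ x^5 + 1 (mod x^6 + x^5 + 1).
Reduced: 1.

0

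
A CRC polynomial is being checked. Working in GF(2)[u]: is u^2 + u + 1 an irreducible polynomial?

Write f(u) = u^2 + u + 1.
Check for roots in GF(2): f(0) = 1; f(1) = 1.
No roots. A degree-2 polynomial over a field with no linear factor is irreducible.

Yes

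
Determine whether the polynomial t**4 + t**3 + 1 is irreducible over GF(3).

Write h(t) = t**4 + t**3 + 1.
Check for roots in GF(3): h(0) = 1; h(1) = 0 → root; h(2) = 1.
h(1) = 0, so (t − 1) divides h(t); h is reducible.

No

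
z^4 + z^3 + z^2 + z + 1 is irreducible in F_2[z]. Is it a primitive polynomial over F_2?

No

Write f(z) = z^4 + z^3 + z^2 + z + 1.
|GF(2^4)^×| = 2^4 − 1 = 15. Prime factorization: 15 = 3·5.
f is primitive ⇔ z has order 15 in GF(2)[z]/(f), i.e. z^(15/q) ≠ 1 for each prime q | 15.
z^(5) mod f = 1
z^(3) mod f = z^3.
Since z^(5) = 1, the order of z divides 5 < 15; not primitive.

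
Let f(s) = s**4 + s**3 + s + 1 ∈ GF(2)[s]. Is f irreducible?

No

Check for roots in GF(2): f(0) = 1; f(1) = 0 → root.
f(1) = 0, so (s − 1) divides f(s); f is reducible.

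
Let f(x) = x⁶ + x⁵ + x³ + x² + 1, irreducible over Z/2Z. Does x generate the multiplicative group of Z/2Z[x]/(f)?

|GF(2^6)^×| = 2^6 − 1 = 63. Prime factorization: 63 = 3^2·7.
f is primitive ⇔ x has order 63 in GF(2)[x]/(f), i.e. x^(63/q) ≠ 1 for each prime q | 63.
x^(21) mod f = x⁴ + x² + x + 1.
x^(9) mod f = x² + x.
None equal 1, so x has full order 63; f is primitive.

Yes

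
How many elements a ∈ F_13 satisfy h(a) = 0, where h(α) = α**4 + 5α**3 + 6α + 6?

Evaluate at each of the 13 elements of F_13:
h(0) = 6; h(1) = 5; h(2) = 9; h(3) = 6; h(4) = 8; h(5) = 12; h(6) = 0 → root; h(7) = 4; h(8) = 2; h(9) = 9; h(10) = 12; h(11) = 9; h(12) = 9.
Roots: {6}.

1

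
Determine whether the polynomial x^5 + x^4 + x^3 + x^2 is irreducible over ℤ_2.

No

Write h(x) = x^5 + x^4 + x^3 + x^2.
Check for roots in ℤ_2: h(0) = 0 → root; h(1) = 0 → root.
h(0) = 0, so (x) divides h(x); h is reducible.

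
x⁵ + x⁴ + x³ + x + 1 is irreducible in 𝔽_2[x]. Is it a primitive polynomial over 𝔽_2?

Write f(x) = x⁵ + x⁴ + x³ + x + 1.
|GF(2^5)^×| = 2^5 − 1 = 31. Prime factorization: 31 = 31.
f is primitive ⇔ x has order 31 in GF(2)[x]/(f), i.e. x^(31/q) ≠ 1 for each prime q | 31.
x^(1) mod f = x.
None equal 1, so x has full order 31; f is primitive.

Yes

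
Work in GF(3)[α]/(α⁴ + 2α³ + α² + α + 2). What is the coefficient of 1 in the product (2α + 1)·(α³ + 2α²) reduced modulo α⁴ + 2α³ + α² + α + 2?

Multiply in GF(3)[α]: (2α + 1)·(α³ + 2α²) = 2α⁴ + 2α³ + 2α².
Reduce using α⁴ ≡ α³ + 2α² + 2α + 1 (mod α⁴ + 2α³ + α² + α + 2).
Reduced: α³ + α + 2.

2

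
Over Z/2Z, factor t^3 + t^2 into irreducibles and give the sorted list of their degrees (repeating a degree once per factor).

1, 1, 1

Write h(t) = t^3 + t^2.
Roots in Z/2Z: h(0) = 0 → root; h(1) = 0 → root.
Linear factors from roots: (t), (t + 1).
Complete factorization: h(t) = (t + 1)·(t)^2.
Factor degrees with multiplicity: 1 + 1 + 1 = 3.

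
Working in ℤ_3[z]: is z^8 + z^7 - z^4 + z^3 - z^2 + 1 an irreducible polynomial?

Write P(z) = z^8 + z^7 - z^4 + z^3 - z^2 + 1.
Check for roots in ℤ_3: P(0) = 1; P(1) = 2; P(2) = 1.
No roots, so no linear factors.
Monic irreducibles of degree 2 over GF(3): z^2 + 1, z^2 + z - 1, z^2 - z - 1.
None of them divide P (all give nonzero remainder).
Degree-3 irreducible divisors: test the 8 monic irreducibles of degree 3 over GF(3).
None of them divide P (all give nonzero remainder).
Degree-4 irreducible divisors: test the 18 monic irreducibles of degree 4 over GF(3).
None of them divide P (all give nonzero remainder).
No irreducible factor of degree ≤ 4 exists, so P is irreducible over GF(3).

Yes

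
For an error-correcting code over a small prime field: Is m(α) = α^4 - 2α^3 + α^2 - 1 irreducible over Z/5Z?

No

Check for roots in Z/5Z: m(0) = 4; m(1) = 4; m(2) = 3; m(3) = 0 → root; m(4) = 3.
m(3) = 0, so (α − 3) divides m(α); m is reducible.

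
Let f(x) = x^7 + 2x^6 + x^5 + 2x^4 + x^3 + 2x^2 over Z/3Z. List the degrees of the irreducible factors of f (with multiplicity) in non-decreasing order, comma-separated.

1, 1, 1, 1, 1, 1, 1

Roots in Z/3Z: f(0) = 0 → root; f(1) = 0 → root; f(2) = 0 → root.
Linear factors from roots: (x), (x + 2), (x + 1).
Complete factorization: f(x) = (x)^2·(x + 1)^2·(x + 2)^3.
Factor degrees with multiplicity: 1 + 1 + 1 + 1 + 1 + 1 + 1 = 7.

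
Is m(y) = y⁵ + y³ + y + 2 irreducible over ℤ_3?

Check for roots in ℤ_3: m(0) = 2; m(1) = 2; m(2) = 2.
No roots, so no linear factors.
Monic irreducibles of degree 2 over GF(3): y² + 1, y² + y + 2, y² + 2y + 2.
None of them divide m (all give nonzero remainder).
No irreducible factor of degree ≤ 2 exists, so m is irreducible over GF(3).

Yes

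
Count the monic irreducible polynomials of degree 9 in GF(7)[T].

Gauss's count: N_{7}(9) = (1/9) Σ_{d|9} μ(9/d)·7^d.
Divisors of 9: 1, 3, 9; μ(9/d) for each: 0, -1, 1.
Σ = − 7^3 + 7^9 = 40353264.
N = 40353264/9 = 4483696.

4483696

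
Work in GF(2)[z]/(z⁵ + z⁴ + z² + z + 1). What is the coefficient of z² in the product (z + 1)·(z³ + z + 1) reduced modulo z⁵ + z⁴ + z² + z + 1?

Multiply in GF(2)[z]: (z + 1)·(z³ + z + 1) = z⁴ + z³ + z² + 1.
Reduced: z⁴ + z³ + z² + 1.

1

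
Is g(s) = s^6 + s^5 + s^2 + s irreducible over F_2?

Check for roots in F_2: g(0) = 0 → root; g(1) = 0 → root.
g(0) = 0, so (s) divides g(s); g is reducible.

No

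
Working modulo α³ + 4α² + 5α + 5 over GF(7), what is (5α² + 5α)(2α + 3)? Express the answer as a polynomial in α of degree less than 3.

Multiply in GF(7)[α]: (5α² + 5α)·(2α + 3) = 3α³ + 4α² + α.
Reduce using α³ ≡ 3α² + 2α + 2 (mod α³ + 4α² + 5α + 5).
Reduced: 6α² + 6.

6α^2 + 6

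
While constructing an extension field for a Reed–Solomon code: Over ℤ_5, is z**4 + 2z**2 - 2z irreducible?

Write g(z) = z**4 + 2z**2 - 2z.
Check for roots in ℤ_5: g(0) = 0 → root; g(1) = 1; g(2) = 0 → root; g(3) = 3; g(4) = 0 → root.
g(0) = 0, so (z) divides g(z); g is reducible.

No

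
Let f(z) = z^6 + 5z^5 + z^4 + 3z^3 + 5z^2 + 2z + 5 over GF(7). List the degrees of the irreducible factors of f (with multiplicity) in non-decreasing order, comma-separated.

Complete factorization: f(z) = (z^2 + 4)·(z^2 + 6z + 4)·(z^2 + 6z + 6).
Factor degrees with multiplicity: 2 + 2 + 2 = 6.

2, 2, 2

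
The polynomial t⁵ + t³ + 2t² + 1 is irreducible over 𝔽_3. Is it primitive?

Yes

Write f(t) = t⁵ + t³ + 2t² + 1.
|GF(3^5)^×| = 3^5 − 1 = 242. Prime factorization: 242 = 2·11^2.
f is primitive ⇔ t has order 242 in GF(3)[t]/(f), i.e. t^(242/q) ≠ 1 for each prime q | 242.
t^(121) mod f = 2.
t^(22) mod f = t⁴ + 2t² + t + 2.
None equal 1, so t has full order 242; f is primitive.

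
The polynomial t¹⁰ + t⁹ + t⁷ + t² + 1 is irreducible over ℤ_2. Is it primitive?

Write f(t) = t¹⁰ + t⁹ + t⁷ + t² + 1.
|GF(2^10)^×| = 2^10 − 1 = 1023. Prime factorization: 1023 = 3·11·31.
f is primitive ⇔ t has order 1023 in GF(2)[t]/(f), i.e. t^(1023/q) ≠ 1 for each prime q | 1023.
t^(341) mod f = t⁸ + t⁵.
t^(93) mod f = 1
t^(33) mod f = t⁹ + 1.
Since t^(93) = 1, the order of t divides 93 < 1023; not primitive.

No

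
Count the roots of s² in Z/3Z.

1

Write P(s) = s².
Evaluate at each of the 3 elements of Z/3Z:
P(0) = 0 → root; P(1) = 1; P(2) = 1.
Roots: {0}.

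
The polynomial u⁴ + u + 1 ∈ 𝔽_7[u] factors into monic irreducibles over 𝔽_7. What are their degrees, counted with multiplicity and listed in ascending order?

Write g(u) = u⁴ + u + 1.
Complete factorization: g(u) = (u⁴ + u + 1).
Factor degrees with multiplicity: 4 = 4.

4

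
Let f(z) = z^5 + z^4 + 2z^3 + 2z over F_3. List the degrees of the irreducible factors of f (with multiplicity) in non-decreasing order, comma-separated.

1, 1, 3

Roots in F_3: f(0) = 0 → root; f(1) = 0 → root; f(2) = 2.
Linear factors from roots: (z), (z + 2).
Complete factorization: f(z) = (z)·(z + 2)·(z^3 + 2z^2 + z + 1).
Factor degrees with multiplicity: 1 + 1 + 3 = 5.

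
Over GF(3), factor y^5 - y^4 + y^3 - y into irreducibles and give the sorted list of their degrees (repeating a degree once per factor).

Write g(y) = y^5 - y^4 + y^3 - y.
Roots in GF(3): g(0) = 0 → root; g(1) = 0 → root; g(2) = 1.
Linear factors from roots: (y), (y - 1).
Complete factorization: g(y) = (y)·(y - 1)^2·(y^2 + y - 1).
Factor degrees with multiplicity: 1 + 1 + 1 + 2 = 5.

1, 1, 1, 2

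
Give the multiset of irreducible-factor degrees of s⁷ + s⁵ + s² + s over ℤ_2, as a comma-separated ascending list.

1, 1, 2, 3

Write h(s) = s⁷ + s⁵ + s² + s.
Roots in ℤ_2: h(0) = 0 → root; h(1) = 0 → root.
Linear factors from roots: (s), (s + 1).
Complete factorization: h(s) = (s)·(s + 1)·(s² + s + 1)·(s³ + s + 1).
Factor degrees with multiplicity: 1 + 1 + 2 + 3 = 7.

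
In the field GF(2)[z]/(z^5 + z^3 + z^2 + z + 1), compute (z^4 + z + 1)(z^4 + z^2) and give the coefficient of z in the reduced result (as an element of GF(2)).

0

Multiply in GF(2)[z]: (z^4 + z + 1)·(z^4 + z^2) = z^8 + z^6 + z^5 + z^4 + z^3 + z^2.
Reduce using z^5 ≡ z^3 + z^2 + z + 1 (mod z^5 + z^3 + z^2 + z + 1).
Reduced: z^2.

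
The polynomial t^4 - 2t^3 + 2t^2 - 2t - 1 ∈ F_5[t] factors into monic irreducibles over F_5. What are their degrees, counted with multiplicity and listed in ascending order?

Write g(t) = t^4 - 2t^3 + 2t^2 - 2t - 1.
Roots in F_5: g(0) = 4; g(1) = 3; g(2) = 3; g(3) = 3; g(4) = 1.
Complete factorization: g(t) = (t^4 - 2t^3 + 2t^2 - 2t - 1).
Factor degrees with multiplicity: 4 = 4.

4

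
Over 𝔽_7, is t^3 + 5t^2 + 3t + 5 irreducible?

No

Write g(t) = t^3 + 5t^2 + 3t + 5.
Check for roots in 𝔽_7: g(0) = 5; g(1) = 0 → root; g(2) = 4; g(3) = 2; g(4) = 0 → root; g(5) = 4; g(6) = 6.
g(1) = 0, so (t − 1) divides g(t); g is reducible.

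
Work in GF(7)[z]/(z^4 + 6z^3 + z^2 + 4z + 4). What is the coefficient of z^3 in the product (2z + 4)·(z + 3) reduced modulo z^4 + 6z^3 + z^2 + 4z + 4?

0

Multiply in GF(7)[z]: (2z + 4)·(z + 3) = 2z^2 + 3z + 5.
Reduced: 2z^2 + 3z + 5.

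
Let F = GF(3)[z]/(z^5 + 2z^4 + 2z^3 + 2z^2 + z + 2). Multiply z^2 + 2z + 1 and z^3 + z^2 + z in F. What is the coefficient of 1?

Multiply in GF(3)[z]: (z^2 + 2z + 1)·(z^3 + z^2 + z) = z^5 + z^3 + z.
Reduce using z^5 ≡ z^4 + z^3 + z^2 + 2z + 1 (mod z^5 + 2z^4 + 2z^3 + 2z^2 + z + 2).
Reduced: z^4 + 2z^3 + z^2 + 1.

1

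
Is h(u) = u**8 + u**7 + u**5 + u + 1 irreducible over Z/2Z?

Yes

Check for roots in Z/2Z: h(0) = 1; h(1) = 1.
No roots, so no linear factors.
Monic irreducibles of degree 2 over GF(2): u**2 + u + 1.
None of them divide h (all give nonzero remainder).
Monic irreducibles of degree 3 over GF(2): u**3 + u + 1, u**3 + u**2 + 1.
None of them divide h (all give nonzero remainder).
Monic irreducibles of degree 4 over GF(2): u**4 + u + 1, u**4 + u**3 + 1, u**4 + u**3 + u**2 + u + 1.
None of them divide h (all give nonzero remainder).
No irreducible factor of degree ≤ 4 exists, so h is irreducible over GF(2).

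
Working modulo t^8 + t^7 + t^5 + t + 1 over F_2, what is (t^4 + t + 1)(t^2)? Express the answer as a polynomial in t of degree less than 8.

Multiply in F_2[t]: (t^4 + t + 1)·(t^2) = t^6 + t^3 + t^2.
Reduced: t^6 + t^3 + t^2.

t^6 + t^3 + t^2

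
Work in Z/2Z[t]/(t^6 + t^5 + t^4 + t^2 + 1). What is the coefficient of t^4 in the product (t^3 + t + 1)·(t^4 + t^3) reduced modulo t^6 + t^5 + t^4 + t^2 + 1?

0

Multiply in Z/2Z[t]: (t^3 + t + 1)·(t^4 + t^3) = t^7 + t^6 + t^5 + t^3.
Reduce using t^6 ≡ t^5 + t^4 + t^2 + 1 (mod t^6 + t^5 + t^4 + t^2 + 1).
Reduced: t.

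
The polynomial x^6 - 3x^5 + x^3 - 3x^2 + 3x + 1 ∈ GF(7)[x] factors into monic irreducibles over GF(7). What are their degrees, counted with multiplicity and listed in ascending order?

1, 2, 3

Write f(x) = x^6 - 3x^5 + x^3 - 3x^2 + 3x + 1.
Linear factors from roots: (x - 1).
Complete factorization: f(x) = (x - 1)·(x^2 + 3x - 1)·(x^3 + 2x^2 + 1).
Factor degrees with multiplicity: 1 + 2 + 3 = 6.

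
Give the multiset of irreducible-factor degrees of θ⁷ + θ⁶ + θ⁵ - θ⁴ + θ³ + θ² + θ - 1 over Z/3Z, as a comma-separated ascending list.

Write g(θ) = θ⁷ + θ⁶ + θ⁵ - θ⁴ + θ³ + θ² + θ - 1.
Roots in Z/3Z: g(0) = 2; g(1) = 1; g(2) = 2.
Complete factorization: g(θ) = (θ² + θ - 1)·(θ² - θ - 1)·(θ³ + θ² + θ - 1).
Factor degrees with multiplicity: 2 + 2 + 3 = 7.

2, 2, 3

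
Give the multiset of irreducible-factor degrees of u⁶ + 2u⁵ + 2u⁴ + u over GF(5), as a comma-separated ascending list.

Write h(u) = u⁶ + 2u⁵ + 2u⁴ + u.
Roots in GF(5): h(0) = 0 → root; h(1) = 1; h(2) = 2; h(3) = 0 → root; h(4) = 0 → root.
Linear factors from roots: (u), (u + 2), (u + 1).
Complete factorization: h(u) = (u)·(u + 1)·(u + 2)^2·(u² + 2u - 1).
Factor degrees with multiplicity: 1 + 1 + 1 + 1 + 2 = 6.

1, 1, 1, 1, 2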